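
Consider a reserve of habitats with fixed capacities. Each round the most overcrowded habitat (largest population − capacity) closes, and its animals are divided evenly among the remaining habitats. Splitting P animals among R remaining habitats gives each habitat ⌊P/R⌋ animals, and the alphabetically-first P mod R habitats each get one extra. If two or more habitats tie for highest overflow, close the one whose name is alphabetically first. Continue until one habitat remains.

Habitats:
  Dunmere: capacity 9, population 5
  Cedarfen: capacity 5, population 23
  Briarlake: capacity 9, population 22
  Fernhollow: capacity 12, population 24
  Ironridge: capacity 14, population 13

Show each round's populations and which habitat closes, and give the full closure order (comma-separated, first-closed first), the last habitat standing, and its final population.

Closure order: Cedarfen, Briarlake, Fernhollow, Dunmere
Last habitat: Ironridge with 87 animals

Round 1: Briarlake=22 Cedarfen=23 Dunmere=5 Fernhollow=24 Ironridge=13 → close Cedarfen (overflow 18)
  23÷4 = 5 each, +1 to first 3
Round 2: Briarlake=28 Dunmere=11 Fernhollow=30 Ironridge=18 → close Briarlake (overflow 19)
  28÷3 = 9 each, +1 to first 1
Round 3: Dunmere=21 Fernhollow=39 Ironridge=27 → close Fernhollow (overflow 27)
  39÷2 = 19 each, +1 to first 1
Round 4: Dunmere=41 Ironridge=46 → close Dunmere (overflow 32)
  41÷1 = 41 each, +1 to first 0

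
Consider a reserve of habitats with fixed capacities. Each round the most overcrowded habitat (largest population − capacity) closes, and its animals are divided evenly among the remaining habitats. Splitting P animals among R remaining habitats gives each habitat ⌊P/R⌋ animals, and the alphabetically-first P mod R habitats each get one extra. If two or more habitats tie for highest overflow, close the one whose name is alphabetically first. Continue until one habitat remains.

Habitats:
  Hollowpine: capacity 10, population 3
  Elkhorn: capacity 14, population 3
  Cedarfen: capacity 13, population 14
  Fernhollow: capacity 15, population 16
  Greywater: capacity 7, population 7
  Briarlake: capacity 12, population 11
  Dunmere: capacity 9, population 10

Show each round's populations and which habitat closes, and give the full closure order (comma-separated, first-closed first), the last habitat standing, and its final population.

Round 1: Briarlake=11 Cedarfen=14 Dunmere=10 Elkhorn=3 Fernhollow=16 Greywater=7 Hollowpine=3 → close Cedarfen (overflow 1)
  14÷6 = 2 each, +1 to first 2
Round 2: Briarlake=14 Dunmere=13 Elkhorn=5 Fernhollow=18 Greywater=9 Hollowpine=5 → close Dunmere (overflow 4)
  13÷5 = 2 each, +1 to first 3
Round 3: Briarlake=17 Elkhorn=8 Fernhollow=21 Greywater=11 Hollowpine=7 → close Fernhollow (overflow 6)
  21÷4 = 5 each, +1 to first 1
Round 4: Briarlake=23 Elkhorn=13 Greywater=16 Hollowpine=12 → close Briarlake (overflow 11)
  23÷3 = 7 each, +1 to first 2
Round 5: Elkhorn=21 Greywater=24 Hollowpine=19 → close Greywater (overflow 17)
  24÷2 = 12 each, +1 to first 0
Round 6: Elkhorn=33 Hollowpine=31 → close Hollowpine (overflow 21)
  31÷1 = 31 each, +1 to first 0

Closure order: Cedarfen, Dunmere, Fernhollow, Briarlake, Greywater, Hollowpine
Last habitat: Elkhorn with 64 animals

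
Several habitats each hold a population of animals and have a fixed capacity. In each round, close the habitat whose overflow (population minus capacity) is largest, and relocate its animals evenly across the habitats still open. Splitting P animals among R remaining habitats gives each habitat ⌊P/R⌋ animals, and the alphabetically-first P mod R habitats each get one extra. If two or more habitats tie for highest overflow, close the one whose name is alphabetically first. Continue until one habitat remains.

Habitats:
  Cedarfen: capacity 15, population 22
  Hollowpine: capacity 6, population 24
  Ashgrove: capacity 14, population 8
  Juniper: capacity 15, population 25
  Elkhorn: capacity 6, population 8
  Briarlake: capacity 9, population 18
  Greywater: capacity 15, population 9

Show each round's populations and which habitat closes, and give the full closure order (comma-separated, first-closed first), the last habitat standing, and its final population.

Round 1: Ashgrove=8 Briarlake=18 Cedarfen=22 Elkhorn=8 Greywater=9 Hollowpine=24 Juniper=25 → close Hollowpine (overflow 18)
  24÷6 = 4 each, +1 to first 0
Round 2: Ashgrove=12 Briarlake=22 Cedarfen=26 Elkhorn=12 Greywater=13 Juniper=29 → close Juniper (overflow 14)
  29÷5 = 5 each, +1 to first 4
Round 3: Ashgrove=18 Briarlake=28 Cedarfen=32 Elkhorn=18 Greywater=18 → close Briarlake (overflow 19)
  28÷4 = 7 each, +1 to first 0
Round 4: Ashgrove=25 Cedarfen=39 Elkhorn=25 Greywater=25 → close Cedarfen (overflow 24)
  39÷3 = 13 each, +1 to first 0
Round 5: Ashgrove=38 Elkhorn=38 Greywater=38 → close Elkhorn (overflow 32)
  38÷2 = 19 each, +1 to first 0
Round 6: Ashgrove=57 Greywater=57 → close Ashgrove (overflow 43)
  57÷1 = 57 each, +1 to first 0

Closure order: Hollowpine, Juniper, Briarlake, Cedarfen, Elkhorn, Ashgrove
Last habitat: Greywater with 114 animals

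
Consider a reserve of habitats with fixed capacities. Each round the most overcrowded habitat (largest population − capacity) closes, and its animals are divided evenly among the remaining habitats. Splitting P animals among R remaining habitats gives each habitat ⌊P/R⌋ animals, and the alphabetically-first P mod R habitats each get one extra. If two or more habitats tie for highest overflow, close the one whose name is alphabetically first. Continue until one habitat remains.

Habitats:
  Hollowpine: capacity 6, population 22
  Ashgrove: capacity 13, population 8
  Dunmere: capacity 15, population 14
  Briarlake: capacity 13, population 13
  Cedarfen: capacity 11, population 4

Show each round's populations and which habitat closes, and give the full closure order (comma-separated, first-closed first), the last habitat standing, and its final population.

Round 1: Ashgrove=8 Briarlake=13 Cedarfen=4 Dunmere=14 Hollowpine=22 → close Hollowpine (overflow 16)
  22÷4 = 5 each, +1 to first 2
Round 2: Ashgrove=14 Briarlake=19 Cedarfen=9 Dunmere=19 → close Briarlake (overflow 6)
  19÷3 = 6 each, +1 to first 1
Round 3: Ashgrove=21 Cedarfen=15 Dunmere=25 → close Dunmere (overflow 10)
  25÷2 = 12 each, +1 to first 1
Round 4: Ashgrove=34 Cedarfen=27 → close Ashgrove (overflow 21)
  34÷1 = 34 each, +1 to first 0

Closure order: Hollowpine, Briarlake, Dunmere, Ashgrove
Last habitat: Cedarfen with 61 animals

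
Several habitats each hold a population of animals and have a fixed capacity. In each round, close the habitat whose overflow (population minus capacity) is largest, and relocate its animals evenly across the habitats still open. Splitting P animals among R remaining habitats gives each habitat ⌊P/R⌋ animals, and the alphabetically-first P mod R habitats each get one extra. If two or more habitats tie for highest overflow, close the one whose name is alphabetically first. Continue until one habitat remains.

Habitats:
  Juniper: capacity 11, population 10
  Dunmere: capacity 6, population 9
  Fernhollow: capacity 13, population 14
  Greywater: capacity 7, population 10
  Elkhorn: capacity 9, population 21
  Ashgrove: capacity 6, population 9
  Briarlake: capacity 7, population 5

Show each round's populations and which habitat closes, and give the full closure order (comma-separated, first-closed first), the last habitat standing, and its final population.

Round 1: Ashgrove=9 Briarlake=5 Dunmere=9 Elkhorn=21 Fernhollow=14 Greywater=10 Juniper=10 → close Elkhorn (overflow 12)
  21÷6 = 3 each, +1 to first 3
Round 2: Ashgrove=13 Briarlake=9 Dunmere=13 Fernhollow=17 Greywater=13 Juniper=13 → close Ashgrove (overflow 7)
  13÷5 = 2 each, +1 to first 3
Round 3: Briarlake=12 Dunmere=16 Fernhollow=20 Greywater=15 Juniper=15 → close Dunmere (overflow 10)
  16÷4 = 4 each, +1 to first 0
Round 4: Briarlake=16 Fernhollow=24 Greywater=19 Juniper=19 → close Greywater (overflow 12)
  19÷3 = 6 each, +1 to first 1
Round 5: Briarlake=23 Fernhollow=30 Juniper=25 → close Fernhollow (overflow 17)
  30÷2 = 15 each, +1 to first 0
Round 6: Briarlake=38 Juniper=40 → close Briarlake (overflow 31)
  38÷1 = 38 each, +1 to first 0

Closure order: Elkhorn, Ashgrove, Dunmere, Greywater, Fernhollow, Briarlake
Last habitat: Juniper with 78 animals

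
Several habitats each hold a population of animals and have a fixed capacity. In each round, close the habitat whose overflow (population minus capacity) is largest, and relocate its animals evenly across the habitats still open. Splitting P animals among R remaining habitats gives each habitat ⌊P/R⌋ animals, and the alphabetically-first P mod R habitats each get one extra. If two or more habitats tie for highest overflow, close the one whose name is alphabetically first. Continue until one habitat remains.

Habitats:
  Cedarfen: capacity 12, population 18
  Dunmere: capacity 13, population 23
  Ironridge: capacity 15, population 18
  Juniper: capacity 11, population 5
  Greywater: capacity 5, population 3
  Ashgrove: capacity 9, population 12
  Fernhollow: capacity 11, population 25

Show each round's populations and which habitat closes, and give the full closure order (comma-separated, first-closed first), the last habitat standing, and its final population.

Round 1: Ashgrove=12 Cedarfen=18 Dunmere=23 Fernhollow=25 Greywater=3 Ironridge=18 Juniper=5 → close Fernhollow (overflow 14)
  25÷6 = 4 each, +1 to first 1
Round 2: Ashgrove=17 Cedarfen=22 Dunmere=27 Greywater=7 Ironridge=22 Juniper=9 → close Dunmere (overflow 14)
  27÷5 = 5 each, +1 to first 2
Round 3: Ashgrove=23 Cedarfen=28 Greywater=12 Ironridge=27 Juniper=14 → close Cedarfen (overflow 16)
  28÷4 = 7 each, +1 to first 0
Round 4: Ashgrove=30 Greywater=19 Ironridge=34 Juniper=21 → close Ashgrove (overflow 21)
  30÷3 = 10 each, +1 to first 0
Round 5: Greywater=29 Ironridge=44 Juniper=31 → close Ironridge (overflow 29)
  44÷2 = 22 each, +1 to first 0
Round 6: Greywater=51 Juniper=53 → close Greywater (overflow 46)
  51÷1 = 51 each, +1 to first 0

Closure order: Fernhollow, Dunmere, Cedarfen, Ashgrove, Ironridge, Greywater
Last habitat: Juniper with 104 animals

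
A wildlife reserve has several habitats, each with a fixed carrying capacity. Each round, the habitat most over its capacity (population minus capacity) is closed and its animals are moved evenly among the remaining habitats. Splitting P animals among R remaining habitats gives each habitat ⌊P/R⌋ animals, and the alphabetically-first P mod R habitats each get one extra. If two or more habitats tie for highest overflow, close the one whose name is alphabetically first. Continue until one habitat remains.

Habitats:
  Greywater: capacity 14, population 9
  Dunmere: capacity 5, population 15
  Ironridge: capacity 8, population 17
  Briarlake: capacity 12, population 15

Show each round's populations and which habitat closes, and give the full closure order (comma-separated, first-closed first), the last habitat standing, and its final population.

Round 1: Briarlake=15 Dunmere=15 Greywater=9 Ironridge=17 → close Dunmere (overflow 10)
  15÷3 = 5 each, +1 to first 0
Round 2: Briarlake=20 Greywater=14 Ironridge=22 → close Ironridge (overflow 14)
  22÷2 = 11 each, +1 to first 0
Round 3: Briarlake=31 Greywater=25 → close Briarlake (overflow 19)
  31÷1 = 31 each, +1 to first 0

Closure order: Dunmere, Ironridge, Briarlake
Last habitat: Greywater with 56 animals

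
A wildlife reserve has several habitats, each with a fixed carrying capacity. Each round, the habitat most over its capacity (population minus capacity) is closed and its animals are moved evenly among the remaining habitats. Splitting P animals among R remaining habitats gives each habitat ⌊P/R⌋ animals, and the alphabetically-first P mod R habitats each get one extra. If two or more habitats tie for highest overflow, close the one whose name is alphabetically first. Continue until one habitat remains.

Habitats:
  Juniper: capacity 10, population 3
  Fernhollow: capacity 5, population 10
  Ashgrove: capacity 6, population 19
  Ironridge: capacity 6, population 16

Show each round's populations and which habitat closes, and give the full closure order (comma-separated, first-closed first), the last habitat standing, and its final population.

Round 1: Ashgrove=19 Fernhollow=10 Ironridge=16 Juniper=3 → close Ashgrove (overflow 13)
  19÷3 = 6 each, +1 to first 1
Round 2: Fernhollow=17 Ironridge=22 Juniper=9 → close Ironridge (overflow 16)
  22÷2 = 11 each, +1 to first 0
Round 3: Fernhollow=28 Juniper=20 → close Fernhollow (overflow 23)
  28÷1 = 28 each, +1 to first 0

Closure order: Ashgrove, Ironridge, Fernhollow
Last habitat: Juniper with 48 animals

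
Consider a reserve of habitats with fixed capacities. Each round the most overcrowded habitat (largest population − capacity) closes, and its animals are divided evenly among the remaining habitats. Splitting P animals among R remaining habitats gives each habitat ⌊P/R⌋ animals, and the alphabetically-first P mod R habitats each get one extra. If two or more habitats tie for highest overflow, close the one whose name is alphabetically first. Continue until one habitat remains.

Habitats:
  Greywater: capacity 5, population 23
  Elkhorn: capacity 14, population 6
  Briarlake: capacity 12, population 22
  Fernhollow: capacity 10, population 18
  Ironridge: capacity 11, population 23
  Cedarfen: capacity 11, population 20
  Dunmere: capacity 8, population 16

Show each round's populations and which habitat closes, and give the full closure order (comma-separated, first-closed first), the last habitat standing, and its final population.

Round 1: Briarlake=22 Cedarfen=20 Dunmere=16 Elkhorn=6 Fernhollow=18 Greywater=23 Ironridge=23 → close Greywater (overflow 18)
  23÷6 = 3 each, +1 to first 5
Round 2: Briarlake=26 Cedarfen=24 Dunmere=20 Elkhorn=10 Fernhollow=22 Ironridge=26 → close Ironridge (overflow 15)
  26÷5 = 5 each, +1 to first 1
Round 3: Briarlake=32 Cedarfen=29 Dunmere=25 Elkhorn=15 Fernhollow=27 → close Briarlake (overflow 20)
  32÷4 = 8 each, +1 to first 0
Round 4: Cedarfen=37 Dunmere=33 Elkhorn=23 Fernhollow=35 → close Cedarfen (overflow 26)
  37÷3 = 12 each, +1 to first 1
Round 5: Dunmere=46 Elkhorn=35 Fernhollow=47 → close Dunmere (overflow 38)
  46÷2 = 23 each, +1 to first 0
Round 6: Elkhorn=58 Fernhollow=70 → close Fernhollow (overflow 60)
  70÷1 = 70 each, +1 to first 0

Closure order: Greywater, Ironridge, Briarlake, Cedarfen, Dunmere, Fernhollow
Last habitat: Elkhorn with 128 animals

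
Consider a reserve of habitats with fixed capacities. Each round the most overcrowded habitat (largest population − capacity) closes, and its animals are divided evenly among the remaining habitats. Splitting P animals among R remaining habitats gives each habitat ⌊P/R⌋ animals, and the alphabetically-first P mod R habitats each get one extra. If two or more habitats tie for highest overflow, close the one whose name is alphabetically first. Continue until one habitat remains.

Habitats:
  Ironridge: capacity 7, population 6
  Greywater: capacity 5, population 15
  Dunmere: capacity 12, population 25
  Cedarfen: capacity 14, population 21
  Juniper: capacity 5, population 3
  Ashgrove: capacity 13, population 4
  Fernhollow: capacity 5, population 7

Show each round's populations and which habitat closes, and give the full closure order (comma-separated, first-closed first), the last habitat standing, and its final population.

Closure order: Dunmere, Greywater, Cedarfen, Fernhollow, Ironridge, Juniper
Last habitat: Ashgrove with 81 animals

Round 1: Ashgrove=4 Cedarfen=21 Dunmere=25 Fernhollow=7 Greywater=15 Ironridge=6 Juniper=3 → close Dunmere (overflow 13)
  25÷6 = 4 each, +1 to first 1
Round 2: Ashgrove=9 Cedarfen=25 Fernhollow=11 Greywater=19 Ironridge=10 Juniper=7 → close Greywater (overflow 14)
  19÷5 = 3 each, +1 to first 4
Round 3: Ashgrove=13 Cedarfen=29 Fernhollow=15 Ironridge=14 Juniper=10 → close Cedarfen (overflow 15)
  29÷4 = 7 each, +1 to first 1
Round 4: Ashgrove=21 Fernhollow=22 Ironridge=21 Juniper=17 → close Fernhollow (overflow 17)
  22÷3 = 7 each, +1 to first 1
Round 5: Ashgrove=29 Ironridge=28 Juniper=24 → close Ironridge (overflow 21)
  28÷2 = 14 each, +1 to first 0
Round 6: Ashgrove=43 Juniper=38 → close Juniper (overflow 33)
  38÷1 = 38 each, +1 to first 0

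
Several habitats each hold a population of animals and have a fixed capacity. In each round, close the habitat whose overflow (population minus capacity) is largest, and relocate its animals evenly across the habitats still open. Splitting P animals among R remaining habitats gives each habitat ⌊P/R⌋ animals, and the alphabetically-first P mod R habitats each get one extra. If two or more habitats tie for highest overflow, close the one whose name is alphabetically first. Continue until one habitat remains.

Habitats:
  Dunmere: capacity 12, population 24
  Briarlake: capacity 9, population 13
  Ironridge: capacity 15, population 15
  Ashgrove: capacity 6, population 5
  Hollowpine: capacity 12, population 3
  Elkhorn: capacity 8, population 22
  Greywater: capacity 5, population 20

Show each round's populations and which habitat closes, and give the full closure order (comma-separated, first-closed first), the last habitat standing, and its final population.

Closure order: Greywater, Elkhorn, Dunmere, Briarlake, Ashgrove, Ironridge
Last habitat: Hollowpine with 102 animals

Round 1: Ashgrove=5 Briarlake=13 Dunmere=24 Elkhorn=22 Greywater=20 Hollowpine=3 Ironridge=15 → close Greywater (overflow 15)
  20÷6 = 3 each, +1 to first 2
Round 2: Ashgrove=9 Briarlake=17 Dunmere=27 Elkhorn=25 Hollowpine=6 Ironridge=18 → close Elkhorn (overflow 17)
  25÷5 = 5 each, +1 to first 0
Round 3: Ashgrove=14 Briarlake=22 Dunmere=32 Hollowpine=11 Ironridge=23 → close Dunmere (overflow 20)
  32÷4 = 8 each, +1 to first 0
Round 4: Ashgrove=22 Briarlake=30 Hollowpine=19 Ironridge=31 → close Briarlake (overflow 21)
  30÷3 = 10 each, +1 to first 0
Round 5: Ashgrove=32 Hollowpine=29 Ironridge=41 → close Ashgrove (overflow 26)
  32÷2 = 16 each, +1 to first 0
Round 6: Hollowpine=45 Ironridge=57 → close Ironridge (overflow 42)
  57÷1 = 57 each, +1 to first 0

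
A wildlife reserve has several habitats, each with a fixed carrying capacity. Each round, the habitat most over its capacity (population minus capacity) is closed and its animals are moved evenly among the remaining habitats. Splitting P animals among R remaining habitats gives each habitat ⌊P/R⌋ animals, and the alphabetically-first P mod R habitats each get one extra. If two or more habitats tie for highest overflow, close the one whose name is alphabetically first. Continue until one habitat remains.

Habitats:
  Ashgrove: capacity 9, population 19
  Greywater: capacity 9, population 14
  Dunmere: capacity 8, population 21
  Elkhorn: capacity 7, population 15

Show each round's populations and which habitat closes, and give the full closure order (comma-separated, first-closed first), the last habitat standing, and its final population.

Round 1: Ashgrove=19 Dunmere=21 Elkhorn=15 Greywater=14 → close Dunmere (overflow 13)
  21÷3 = 7 each, +1 to first 0
Round 2: Ashgrove=26 Elkhorn=22 Greywater=21 → close Ashgrove (overflow 17)
  26÷2 = 13 each, +1 to first 0
Round 3: Elkhorn=35 Greywater=34 → close Elkhorn (overflow 28)
  35÷1 = 35 each, +1 to first 0

Closure order: Dunmere, Ashgrove, Elkhorn
Last habitat: Greywater with 69 animals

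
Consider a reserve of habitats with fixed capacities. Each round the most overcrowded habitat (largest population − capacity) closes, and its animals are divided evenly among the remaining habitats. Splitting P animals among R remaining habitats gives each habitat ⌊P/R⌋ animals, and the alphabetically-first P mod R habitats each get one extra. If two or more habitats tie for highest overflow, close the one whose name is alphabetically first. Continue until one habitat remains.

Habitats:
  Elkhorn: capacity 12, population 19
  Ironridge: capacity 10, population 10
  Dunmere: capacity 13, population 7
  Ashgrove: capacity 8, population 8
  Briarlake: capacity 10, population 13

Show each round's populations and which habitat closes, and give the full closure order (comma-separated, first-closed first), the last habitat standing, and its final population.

Closure order: Elkhorn, Briarlake, Ashgrove, Ironridge
Last habitat: Dunmere with 57 animals

Round 1: Ashgrove=8 Briarlake=13 Dunmere=7 Elkhorn=19 Ironridge=10 → close Elkhorn (overflow 7)
  19÷4 = 4 each, +1 to first 3
Round 2: Ashgrove=13 Briarlake=18 Dunmere=12 Ironridge=14 → close Briarlake (overflow 8)
  18÷3 = 6 each, +1 to first 0
Round 3: Ashgrove=19 Dunmere=18 Ironridge=20 → close Ashgrove (overflow 11)
  19÷2 = 9 each, +1 to first 1
Round 4: Dunmere=28 Ironridge=29 → close Ironridge (overflow 19)
  29÷1 = 29 each, +1 to first 0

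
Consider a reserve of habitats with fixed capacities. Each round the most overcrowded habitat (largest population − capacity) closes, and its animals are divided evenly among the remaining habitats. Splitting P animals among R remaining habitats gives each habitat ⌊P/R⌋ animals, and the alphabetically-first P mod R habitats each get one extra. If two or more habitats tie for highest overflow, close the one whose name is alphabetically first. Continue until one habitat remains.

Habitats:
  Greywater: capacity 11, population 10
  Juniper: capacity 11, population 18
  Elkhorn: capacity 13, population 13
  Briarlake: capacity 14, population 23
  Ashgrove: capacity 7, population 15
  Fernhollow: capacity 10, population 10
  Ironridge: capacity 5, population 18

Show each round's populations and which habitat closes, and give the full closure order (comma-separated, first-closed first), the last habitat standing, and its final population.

Closure order: Ironridge, Briarlake, Ashgrove, Juniper, Elkhorn, Fernhollow
Last habitat: Greywater with 107 animals

Round 1: Ashgrove=15 Briarlake=23 Elkhorn=13 Fernhollow=10 Greywater=10 Ironridge=18 Juniper=18 → close Ironridge (overflow 13)
  18÷6 = 3 each, +1 to first 0
Round 2: Ashgrove=18 Briarlake=26 Elkhorn=16 Fernhollow=13 Greywater=13 Juniper=21 → close Briarlake (overflow 12)
  26÷5 = 5 each, +1 to first 1
Round 3: Ashgrove=24 Elkhorn=21 Fernhollow=18 Greywater=18 Juniper=26 → close Ashgrove (overflow 17)
  24÷4 = 6 each, +1 to first 0
Round 4: Elkhorn=27 Fernhollow=24 Greywater=24 Juniper=32 → close Juniper (overflow 21)
  32÷3 = 10 each, +1 to first 2
Round 5: Elkhorn=38 Fernhollow=35 Greywater=34 → close Elkhorn (overflow 25)
  38÷2 = 19 each, +1 to first 0
Round 6: Fernhollow=54 Greywater=53 → close Fernhollow (overflow 44)
  54÷1 = 54 each, +1 to first 0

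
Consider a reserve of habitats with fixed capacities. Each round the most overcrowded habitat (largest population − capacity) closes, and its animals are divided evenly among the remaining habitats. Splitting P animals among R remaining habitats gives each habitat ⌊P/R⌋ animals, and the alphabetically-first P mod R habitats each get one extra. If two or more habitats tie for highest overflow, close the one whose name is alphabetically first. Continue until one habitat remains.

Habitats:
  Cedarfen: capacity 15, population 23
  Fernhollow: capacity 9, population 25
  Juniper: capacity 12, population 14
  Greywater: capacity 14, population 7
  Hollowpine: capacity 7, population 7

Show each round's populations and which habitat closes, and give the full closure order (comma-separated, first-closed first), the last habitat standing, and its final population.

Closure order: Fernhollow, Cedarfen, Juniper, Hollowpine
Last habitat: Greywater with 76 animals

Round 1: Cedarfen=23 Fernhollow=25 Greywater=7 Hollowpine=7 Juniper=14 → close Fernhollow (overflow 16)
  25÷4 = 6 each, +1 to first 1
Round 2: Cedarfen=30 Greywater=13 Hollowpine=13 Juniper=20 → close Cedarfen (overflow 15)
  30÷3 = 10 each, +1 to first 0
Round 3: Greywater=23 Hollowpine=23 Juniper=30 → close Juniper (overflow 18)
  30÷2 = 15 each, +1 to first 0
Round 4: Greywater=38 Hollowpine=38 → close Hollowpine (overflow 31)
  38÷1 = 38 each, +1 to first 0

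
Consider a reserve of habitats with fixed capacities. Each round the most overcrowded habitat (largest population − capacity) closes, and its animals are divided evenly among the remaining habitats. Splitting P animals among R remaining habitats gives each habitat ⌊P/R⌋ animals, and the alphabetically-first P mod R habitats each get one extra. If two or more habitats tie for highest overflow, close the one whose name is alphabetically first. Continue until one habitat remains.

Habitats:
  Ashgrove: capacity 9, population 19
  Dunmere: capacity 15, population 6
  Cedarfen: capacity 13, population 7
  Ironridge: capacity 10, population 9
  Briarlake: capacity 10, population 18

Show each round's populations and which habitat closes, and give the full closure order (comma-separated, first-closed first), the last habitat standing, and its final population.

Round 1: Ashgrove=19 Briarlake=18 Cedarfen=7 Dunmere=6 Ironridge=9 → close Ashgrove (overflow 10)
  19÷4 = 4 each, +1 to first 3
Round 2: Briarlake=23 Cedarfen=12 Dunmere=11 Ironridge=13 → close Briarlake (overflow 13)
  23÷3 = 7 each, +1 to first 2
Round 3: Cedarfen=20 Dunmere=19 Ironridge=20 → close Ironridge (overflow 10)
  20÷2 = 10 each, +1 to first 0
Round 4: Cedarfen=30 Dunmere=29 → close Cedarfen (overflow 17)
  30÷1 = 30 each, +1 to first 0

Closure order: Ashgrove, Briarlake, Ironridge, Cedarfen
Last habitat: Dunmere with 59 animals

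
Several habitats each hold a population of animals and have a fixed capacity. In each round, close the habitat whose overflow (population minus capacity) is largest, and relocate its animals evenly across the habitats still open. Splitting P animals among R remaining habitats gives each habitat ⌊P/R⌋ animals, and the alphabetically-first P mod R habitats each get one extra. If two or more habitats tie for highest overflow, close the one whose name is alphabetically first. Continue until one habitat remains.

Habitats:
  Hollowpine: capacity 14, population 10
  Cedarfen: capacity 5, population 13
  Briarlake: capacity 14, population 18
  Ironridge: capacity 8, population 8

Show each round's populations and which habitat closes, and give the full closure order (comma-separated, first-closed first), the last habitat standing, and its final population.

Closure order: Cedarfen, Briarlake, Ironridge
Last habitat: Hollowpine with 49 animals

Round 1: Briarlake=18 Cedarfen=13 Hollowpine=10 Ironridge=8 → close Cedarfen (overflow 8)
  13÷3 = 4 each, +1 to first 1
Round 2: Briarlake=23 Hollowpine=14 Ironridge=12 → close Briarlake (overflow 9)
  23÷2 = 11 each, +1 to first 1
Round 3: Hollowpine=26 Ironridge=23 → close Ironridge (overflow 15)
  23÷1 = 23 each, +1 to first 0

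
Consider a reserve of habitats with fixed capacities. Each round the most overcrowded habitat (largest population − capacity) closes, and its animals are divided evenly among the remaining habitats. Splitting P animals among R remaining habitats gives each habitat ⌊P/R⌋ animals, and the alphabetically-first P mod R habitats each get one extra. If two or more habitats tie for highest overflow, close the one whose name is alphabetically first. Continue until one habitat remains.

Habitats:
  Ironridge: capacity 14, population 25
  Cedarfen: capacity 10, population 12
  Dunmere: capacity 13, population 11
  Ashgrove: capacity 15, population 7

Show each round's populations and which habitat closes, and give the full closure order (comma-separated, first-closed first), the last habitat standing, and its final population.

Closure order: Ironridge, Cedarfen, Dunmere
Last habitat: Ashgrove with 55 animals

Round 1: Ashgrove=7 Cedarfen=12 Dunmere=11 Ironridge=25 → close Ironridge (overflow 11)
  25÷3 = 8 each, +1 to first 1
Round 2: Ashgrove=16 Cedarfen=20 Dunmere=19 → close Cedarfen (overflow 10)
  20÷2 = 10 each, +1 to first 0
Round 3: Ashgrove=26 Dunmere=29 → close Dunmere (overflow 16)
  29÷1 = 29 each, +1 to first 0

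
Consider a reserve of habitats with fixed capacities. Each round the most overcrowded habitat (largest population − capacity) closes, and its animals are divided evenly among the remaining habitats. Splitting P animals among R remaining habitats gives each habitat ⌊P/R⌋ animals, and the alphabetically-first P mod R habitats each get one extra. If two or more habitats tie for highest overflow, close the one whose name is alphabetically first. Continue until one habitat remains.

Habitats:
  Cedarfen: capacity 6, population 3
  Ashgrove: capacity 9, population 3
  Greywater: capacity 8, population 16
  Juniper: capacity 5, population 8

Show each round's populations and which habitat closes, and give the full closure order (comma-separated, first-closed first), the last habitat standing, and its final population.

Closure order: Greywater, Juniper, Cedarfen
Last habitat: Ashgrove with 30 animals

Round 1: Ashgrove=3 Cedarfen=3 Greywater=16 Juniper=8 → close Greywater (overflow 8)
  16÷3 = 5 each, +1 to first 1
Round 2: Ashgrove=9 Cedarfen=8 Juniper=13 → close Juniper (overflow 8)
  13÷2 = 6 each, +1 to first 1
Round 3: Ashgrove=16 Cedarfen=14 → close Cedarfen (overflow 8)
  14÷1 = 14 each, +1 to first 0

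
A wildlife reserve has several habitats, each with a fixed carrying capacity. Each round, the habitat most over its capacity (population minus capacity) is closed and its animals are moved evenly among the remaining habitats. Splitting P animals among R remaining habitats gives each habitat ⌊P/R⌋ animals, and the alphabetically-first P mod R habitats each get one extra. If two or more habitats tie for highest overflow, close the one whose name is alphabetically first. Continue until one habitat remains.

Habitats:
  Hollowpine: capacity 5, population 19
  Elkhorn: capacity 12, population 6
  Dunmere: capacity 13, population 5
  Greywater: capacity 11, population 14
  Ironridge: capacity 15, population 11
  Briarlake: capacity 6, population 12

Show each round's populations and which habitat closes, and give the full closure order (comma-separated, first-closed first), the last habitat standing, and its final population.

Closure order: Hollowpine, Briarlake, Greywater, Ironridge, Dunmere
Last habitat: Elkhorn with 67 animals

Round 1: Briarlake=12 Dunmere=5 Elkhorn=6 Greywater=14 Hollowpine=19 Ironridge=11 → close Hollowpine (overflow 14)
  19÷5 = 3 each, +1 to first 4
Round 2: Briarlake=16 Dunmere=9 Elkhorn=10 Greywater=18 Ironridge=14 → close Briarlake (overflow 10)
  16÷4 = 4 each, +1 to first 0
Round 3: Dunmere=13 Elkhorn=14 Greywater=22 Ironridge=18 → close Greywater (overflow 11)
  22÷3 = 7 each, +1 to first 1
Round 4: Dunmere=21 Elkhorn=21 Ironridge=25 → close Ironridge (overflow 10)
  25÷2 = 12 each, +1 to first 1
Round 5: Dunmere=34 Elkhorn=33 → close Dunmere (overflow 21)
  34÷1 = 34 each, +1 to first 0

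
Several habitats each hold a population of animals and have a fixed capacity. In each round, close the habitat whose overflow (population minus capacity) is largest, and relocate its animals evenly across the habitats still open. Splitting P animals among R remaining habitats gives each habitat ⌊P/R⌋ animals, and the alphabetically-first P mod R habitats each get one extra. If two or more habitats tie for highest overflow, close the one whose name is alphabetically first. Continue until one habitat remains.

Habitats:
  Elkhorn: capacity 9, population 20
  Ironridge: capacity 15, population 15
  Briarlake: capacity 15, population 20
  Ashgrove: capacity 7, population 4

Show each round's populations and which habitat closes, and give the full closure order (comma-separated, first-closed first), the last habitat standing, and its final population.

Closure order: Elkhorn, Briarlake, Ironridge
Last habitat: Ashgrove with 59 animals

Round 1: Ashgrove=4 Briarlake=20 Elkhorn=20 Ironridge=15 → close Elkhorn (overflow 11)
  20÷3 = 6 each, +1 to first 2
Round 2: Ashgrove=11 Briarlake=27 Ironridge=21 → close Briarlake (overflow 12)
  27÷2 = 13 each, +1 to first 1
Round 3: Ashgrove=25 Ironridge=34 → close Ironridge (overflow 19)
  34÷1 = 34 each, +1 to first 0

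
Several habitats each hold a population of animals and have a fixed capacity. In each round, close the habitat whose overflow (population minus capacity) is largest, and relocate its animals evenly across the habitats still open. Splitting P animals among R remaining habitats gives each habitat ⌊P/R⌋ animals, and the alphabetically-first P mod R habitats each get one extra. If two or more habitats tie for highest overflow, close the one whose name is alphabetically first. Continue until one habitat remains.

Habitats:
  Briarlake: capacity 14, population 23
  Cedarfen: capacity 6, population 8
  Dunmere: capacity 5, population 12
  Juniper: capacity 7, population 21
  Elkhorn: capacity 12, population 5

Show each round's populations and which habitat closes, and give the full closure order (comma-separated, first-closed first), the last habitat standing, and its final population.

Round 1: Briarlake=23 Cedarfen=8 Dunmere=12 Elkhorn=5 Juniper=21 → close Juniper (overflow 14)
  21÷4 = 5 each, +1 to first 1
Round 2: Briarlake=29 Cedarfen=13 Dunmere=17 Elkhorn=10 → close Briarlake (overflow 15)
  29÷3 = 9 each, +1 to first 2
Round 3: Cedarfen=23 Dunmere=27 Elkhorn=19 → close Dunmere (overflow 22)
  27÷2 = 13 each, +1 to first 1
Round 4: Cedarfen=37 Elkhorn=32 → close Cedarfen (overflow 31)
  37÷1 = 37 each, +1 to first 0

Closure order: Juniper, Briarlake, Dunmere, Cedarfen
Last habitat: Elkhorn with 69 animals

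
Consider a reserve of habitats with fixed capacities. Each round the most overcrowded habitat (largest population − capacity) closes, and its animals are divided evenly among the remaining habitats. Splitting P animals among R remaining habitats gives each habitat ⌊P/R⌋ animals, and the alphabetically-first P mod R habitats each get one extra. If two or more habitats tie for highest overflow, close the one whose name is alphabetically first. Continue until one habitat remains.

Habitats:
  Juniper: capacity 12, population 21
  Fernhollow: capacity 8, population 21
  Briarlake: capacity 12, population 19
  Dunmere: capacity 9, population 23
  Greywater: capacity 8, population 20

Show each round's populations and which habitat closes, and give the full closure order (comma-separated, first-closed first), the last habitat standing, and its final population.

Closure order: Dunmere, Fernhollow, Greywater, Briarlake
Last habitat: Juniper with 104 animals

Round 1: Briarlake=19 Dunmere=23 Fernhollow=21 Greywater=20 Juniper=21 → close Dunmere (overflow 14)
  23÷4 = 5 each, +1 to first 3
Round 2: Briarlake=25 Fernhollow=27 Greywater=26 Juniper=26 → close Fernhollow (overflow 19)
  27÷3 = 9 each, +1 to first 0
Round 3: Briarlake=34 Greywater=35 Juniper=35 → close Greywater (overflow 27)
  35÷2 = 17 each, +1 to first 1
Round 4: Briarlake=52 Juniper=52 → close Briarlake (overflow 40)
  52÷1 = 52 each, +1 to first 0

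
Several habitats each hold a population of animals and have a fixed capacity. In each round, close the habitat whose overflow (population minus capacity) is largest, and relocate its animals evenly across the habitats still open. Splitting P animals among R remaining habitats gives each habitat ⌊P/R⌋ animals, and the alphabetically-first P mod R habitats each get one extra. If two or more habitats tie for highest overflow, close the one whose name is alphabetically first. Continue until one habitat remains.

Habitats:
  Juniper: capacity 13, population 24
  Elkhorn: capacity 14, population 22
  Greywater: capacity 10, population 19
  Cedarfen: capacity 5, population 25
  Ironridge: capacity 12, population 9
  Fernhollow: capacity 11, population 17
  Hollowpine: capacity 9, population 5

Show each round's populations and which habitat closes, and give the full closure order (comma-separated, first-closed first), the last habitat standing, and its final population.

Closure order: Cedarfen, Juniper, Elkhorn, Greywater, Fernhollow, Hollowpine
Last habitat: Ironridge with 121 animals

Round 1: Cedarfen=25 Elkhorn=22 Fernhollow=17 Greywater=19 Hollowpine=5 Ironridge=9 Juniper=24 → close Cedarfen (overflow 20)
  25÷6 = 4 each, +1 to first 1
Round 2: Elkhorn=27 Fernhollow=21 Greywater=23 Hollowpine=9 Ironridge=13 Juniper=28 → close Juniper (overflow 15)
  28÷5 = 5 each, +1 to first 3
Round 3: Elkhorn=33 Fernhollow=27 Greywater=29 Hollowpine=14 Ironridge=18 → close Elkhorn (overflow 19)
  33÷4 = 8 each, +1 to first 1
Round 4: Fernhollow=36 Greywater=37 Hollowpine=22 Ironridge=26 → close Greywater (overflow 27)
  37÷3 = 12 each, +1 to first 1
Round 5: Fernhollow=49 Hollowpine=34 Ironridge=38 → close Fernhollow (overflow 38)
  49÷2 = 24 each, +1 to first 1
Round 6: Hollowpine=59 Ironridge=62 → close Hollowpine (overflow 50)
  59÷1 = 59 each, +1 to first 0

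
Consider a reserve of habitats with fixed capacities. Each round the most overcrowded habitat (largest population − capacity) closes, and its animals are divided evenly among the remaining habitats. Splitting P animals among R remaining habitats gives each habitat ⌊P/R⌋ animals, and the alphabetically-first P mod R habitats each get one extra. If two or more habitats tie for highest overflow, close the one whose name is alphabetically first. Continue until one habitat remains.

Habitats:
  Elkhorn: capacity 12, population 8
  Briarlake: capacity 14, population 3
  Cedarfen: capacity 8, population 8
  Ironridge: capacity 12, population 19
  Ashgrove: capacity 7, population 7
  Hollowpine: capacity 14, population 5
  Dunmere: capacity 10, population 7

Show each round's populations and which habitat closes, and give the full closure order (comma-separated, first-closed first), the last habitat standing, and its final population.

Closure order: Ironridge, Ashgrove, Cedarfen, Dunmere, Elkhorn, Briarlake
Last habitat: Hollowpine with 57 animals

Round 1: Ashgrove=7 Briarlake=3 Cedarfen=8 Dunmere=7 Elkhorn=8 Hollowpine=5 Ironridge=19 → close Ironridge (overflow 7)
  19÷6 = 3 each, +1 to first 1
Round 2: Ashgrove=11 Briarlake=6 Cedarfen=11 Dunmere=10 Elkhorn=11 Hollowpine=8 → close Ashgrove (overflow 4)
  11÷5 = 2 each, +1 to first 1
Round 3: Briarlake=9 Cedarfen=13 Dunmere=12 Elkhorn=13 Hollowpine=10 → close Cedarfen (overflow 5)
  13÷4 = 3 each, +1 to first 1
Round 4: Briarlake=13 Dunmere=15 Elkhorn=16 Hollowpine=13 → close Dunmere (overflow 5)
  15÷3 = 5 each, +1 to first 0
Round 5: Briarlake=18 Elkhorn=21 Hollowpine=18 → close Elkhorn (overflow 9)
  21÷2 = 10 each, +1 to first 1
Round 6: Briarlake=29 Hollowpine=28 → close Briarlake (overflow 15)
  29÷1 = 29 each, +1 to first 0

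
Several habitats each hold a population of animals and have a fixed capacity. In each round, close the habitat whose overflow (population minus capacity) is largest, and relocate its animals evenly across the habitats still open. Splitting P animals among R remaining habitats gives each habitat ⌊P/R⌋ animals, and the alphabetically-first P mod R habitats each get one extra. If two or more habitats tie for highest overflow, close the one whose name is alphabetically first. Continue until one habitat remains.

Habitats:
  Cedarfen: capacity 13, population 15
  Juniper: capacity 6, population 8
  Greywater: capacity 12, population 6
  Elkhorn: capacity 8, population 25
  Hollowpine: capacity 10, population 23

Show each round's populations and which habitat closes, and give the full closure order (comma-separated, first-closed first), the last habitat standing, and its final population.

Closure order: Elkhorn, Hollowpine, Cedarfen, Juniper
Last habitat: Greywater with 77 animals

Round 1: Cedarfen=15 Elkhorn=25 Greywater=6 Hollowpine=23 Juniper=8 → close Elkhorn (overflow 17)
  25÷4 = 6 each, +1 to first 1
Round 2: Cedarfen=22 Greywater=12 Hollowpine=29 Juniper=14 → close Hollowpine (overflow 19)
  29÷3 = 9 each, +1 to first 2
Round 3: Cedarfen=32 Greywater=22 Juniper=23 → close Cedarfen (overflow 19)
  32÷2 = 16 each, +1 to first 0
Round 4: Greywater=38 Juniper=39 → close Juniper (overflow 33)
  39÷1 = 39 each, +1 to first 0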